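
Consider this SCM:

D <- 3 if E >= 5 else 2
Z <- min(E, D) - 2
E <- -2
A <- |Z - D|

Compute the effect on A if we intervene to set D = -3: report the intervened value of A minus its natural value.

Under do(D=-3), the mechanism D <- 3 if E >= 5 else 2 is discarded; D is fixed at -3.
Z = min(E, D) - 2  [with E=-2, D=-3]  = -5
A = |Z - D|  [with Z=-5, D=-3]  = 2
Without intervention: D = 3 if E >= 5 else 2  [with E=-2]  = 2; Z = min(E, D) - 2  [with E=-2, D=2]  = -4; A = |Z - D|  [with Z=-4, D=2]  = 6.
Change = 2 − 6 = -4.

-4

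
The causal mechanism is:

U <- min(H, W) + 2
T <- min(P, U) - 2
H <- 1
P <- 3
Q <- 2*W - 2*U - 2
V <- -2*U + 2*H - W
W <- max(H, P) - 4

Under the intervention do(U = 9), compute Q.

-22

The intervention breaks the incoming arrows to U: U <- min(H, W) + 2 no longer applies, and U = 9.
W = max(H, P) - 4  [with H=1, P=3]  = -1
Q = 2*W - 2*U - 2  [with W=-1, U=9]  = -22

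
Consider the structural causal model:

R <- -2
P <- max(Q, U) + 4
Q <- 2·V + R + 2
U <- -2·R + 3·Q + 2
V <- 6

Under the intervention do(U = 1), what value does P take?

Intervening sets U = 1 and removes its equation (U <- -2·R + 3·Q + 2).
Q = 2·V + R + 2  [with V=6, R=-2]  = 12
P = max(Q, U) + 4  [with Q=12, U=1]  = 16

16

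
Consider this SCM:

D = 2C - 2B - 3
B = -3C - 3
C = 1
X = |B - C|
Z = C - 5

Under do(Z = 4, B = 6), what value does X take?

5

The joint intervention fixes Z = 4, B = 6, removing each variable's own equation.
X = |B - C|  [with B=6, C=1]  = 5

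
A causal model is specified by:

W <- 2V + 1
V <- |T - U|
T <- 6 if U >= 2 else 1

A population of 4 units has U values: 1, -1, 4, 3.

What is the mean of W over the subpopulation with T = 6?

6

Conditioning on T=6 selects the 2 unit(s) with U ∈ {4, 3}. Their W values: 5, 7. Mean = 6.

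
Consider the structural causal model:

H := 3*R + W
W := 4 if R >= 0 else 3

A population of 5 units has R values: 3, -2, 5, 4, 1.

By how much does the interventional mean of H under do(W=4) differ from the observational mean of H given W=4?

Every unit gets W=4 under the intervention. H values become 13, -2, 19, 16, 7; E[H|do(W=4)] = 10.6.
E[H|W=4] averages over only the 4 units with W=4 (R = 3, 5, 4, 1): H = 13, 19, 16, 7, mean 13.75.
Difference = 10.6 − 13.75 = -3.15.

-3.15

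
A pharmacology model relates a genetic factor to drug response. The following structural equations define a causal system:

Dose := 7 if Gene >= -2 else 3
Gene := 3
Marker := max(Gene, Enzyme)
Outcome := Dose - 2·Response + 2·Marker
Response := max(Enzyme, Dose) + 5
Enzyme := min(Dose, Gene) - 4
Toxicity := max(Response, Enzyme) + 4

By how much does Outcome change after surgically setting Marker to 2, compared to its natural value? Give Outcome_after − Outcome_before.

The intervention breaks the incoming arrows to Marker: Marker := max(Gene, Enzyme) no longer applies, and Marker = 2.
Dose = 7 if Gene >= -2 else 3  [with Gene=3]  = 7
Enzyme = min(Dose, Gene) - 4  [with Dose=7, Gene=3]  = -1
Response = max(Enzyme, Dose) + 5  [with Enzyme=-1, Dose=7]  = 12
Outcome = Dose - 2·Response + 2·Marker  [with Dose=7, Response=12, Marker=2]  = -13
Without intervention: Dose = 7 if Gene >= -2 else 3  [with Gene=3]  = 7; Enzyme = min(Dose, Gene) - 4  [with Dose=7, Gene=3]  = -1; Marker = max(Gene, Enzyme)  [with Gene=3, Enzyme=-1]  = 3; Response = max(Enzyme, Dose) + 5  [with Enzyme=-1, Dose=7]  = 12; Outcome = Dose - 2·Response + 2·Marker  [with Dose=7, Response=12, Marker=3]  = -11.
Change = -13 − (-11) = -2.

-2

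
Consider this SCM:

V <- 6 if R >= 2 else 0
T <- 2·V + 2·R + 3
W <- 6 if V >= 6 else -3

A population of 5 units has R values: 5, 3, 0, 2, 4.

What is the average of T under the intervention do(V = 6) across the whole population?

The intervention sets V=6 in all 5 units regardless of R. Recomputing T per unit gives 25, 21, 15, 19, 23; average 20.6.

20.6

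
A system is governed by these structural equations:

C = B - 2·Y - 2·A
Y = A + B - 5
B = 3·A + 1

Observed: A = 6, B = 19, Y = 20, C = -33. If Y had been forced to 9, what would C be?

-11

The intervention breaks the incoming arrows to Y: Y = A + B - 5 no longer applies, and Y = 9.
B = 3·A + 1  [with A=6]  = 19
C = B - 2·Y - 2·A  [with B=19, Y=9, A=6]  = -11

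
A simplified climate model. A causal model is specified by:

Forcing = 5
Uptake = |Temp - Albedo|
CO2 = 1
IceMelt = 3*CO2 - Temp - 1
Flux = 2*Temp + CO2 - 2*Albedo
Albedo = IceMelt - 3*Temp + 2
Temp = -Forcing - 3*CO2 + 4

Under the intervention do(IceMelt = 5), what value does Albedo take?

19

Intervening sets IceMelt = 5 and removes its equation (IceMelt = 3*CO2 - Temp - 1).
Temp = -Forcing - 3*CO2 + 4  [with Forcing=5, CO2=1]  = -4
Albedo = IceMelt - 3*Temp + 2  [with IceMelt=5, Temp=-4]  = 19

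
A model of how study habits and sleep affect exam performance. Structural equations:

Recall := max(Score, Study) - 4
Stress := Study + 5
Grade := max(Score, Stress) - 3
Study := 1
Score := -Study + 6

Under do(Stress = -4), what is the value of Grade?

2

do(Stress=-4) replaces the equation Stress := Study + 5 with the constant Stress = -4.
Score = -Study + 6  [with Study=1]  = 5
Grade = max(Score, Stress) - 3  [with Score=5, Stress=-4]  = 2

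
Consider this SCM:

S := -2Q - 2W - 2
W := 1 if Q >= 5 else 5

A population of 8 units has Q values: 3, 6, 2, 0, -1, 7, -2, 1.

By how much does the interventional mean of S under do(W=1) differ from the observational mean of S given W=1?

9

do(W=1) breaks W's dependence on Q. With W=1 fixed, S across the units is -10, -16, -8, -4, -2, -18, 0, -6, mean -8.
Conditioning on W=1 selects the 2 unit(s) with Q ∈ {6, 7}. Their S values: -16, -18. Mean = -17.
Difference = -8 − (-17) = 9.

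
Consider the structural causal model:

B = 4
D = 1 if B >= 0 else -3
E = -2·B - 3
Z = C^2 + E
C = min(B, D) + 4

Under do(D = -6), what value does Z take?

do(D=-6) replaces the equation D = 1 if B >= 0 else -3 with the constant D = -6.
E = -2·B - 3  [with B=4]  = -11
C = min(B, D) + 4  [with B=4, D=-6]  = -2
Z = C^2 + E  [with C=-2, E=-11]  = -7

-7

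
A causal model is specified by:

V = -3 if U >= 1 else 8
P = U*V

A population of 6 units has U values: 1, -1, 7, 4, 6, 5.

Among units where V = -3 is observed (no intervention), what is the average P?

-13.8

Conditioning on V=-3 selects the 5 unit(s) with U ∈ {1, 7, 4, 6, 5}. Their P values: -3, -21, -12, -18, -15. Mean = -13.8.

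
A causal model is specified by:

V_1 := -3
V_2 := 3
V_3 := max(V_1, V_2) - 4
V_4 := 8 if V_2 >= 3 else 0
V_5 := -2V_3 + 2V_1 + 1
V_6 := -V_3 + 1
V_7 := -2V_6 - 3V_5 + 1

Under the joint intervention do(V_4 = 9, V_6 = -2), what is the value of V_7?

Setting V_4 = 9, V_6 = -2 by intervention discards those variables' equations.
V_3 = max(V_1, V_2) - 4  [with V_1=-3, V_2=3]  = -1
V_5 = -2V_3 + 2V_1 + 1  [with V_3=-1, V_1=-3]  = -3
V_7 = -2V_6 - 3V_5 + 1  [with V_6=-2, V_5=-3]  = 14

14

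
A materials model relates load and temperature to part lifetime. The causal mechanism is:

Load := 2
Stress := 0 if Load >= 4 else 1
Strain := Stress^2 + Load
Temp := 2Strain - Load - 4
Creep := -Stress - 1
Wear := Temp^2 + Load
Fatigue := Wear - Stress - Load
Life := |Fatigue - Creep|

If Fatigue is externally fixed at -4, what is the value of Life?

do(Fatigue=-4) replaces the equation Fatigue := Wear - Stress - Load with the constant Fatigue = -4.
Stress = 0 if Load >= 4 else 1  [with Load=2]  = 1
Creep = -Stress - 1  [with Stress=1]  = -2
Life = |Fatigue - Creep|  [with Fatigue=-4, Creep=-2]  = 2

2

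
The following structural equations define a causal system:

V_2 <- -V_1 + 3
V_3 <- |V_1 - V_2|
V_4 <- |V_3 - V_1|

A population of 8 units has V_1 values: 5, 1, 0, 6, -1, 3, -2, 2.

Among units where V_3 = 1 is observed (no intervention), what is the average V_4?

0.5

Conditioning on V_3=1 selects the 2 unit(s) with V_1 ∈ {1, 2}. Their V_4 values: 0, 1. Mean = 0.5.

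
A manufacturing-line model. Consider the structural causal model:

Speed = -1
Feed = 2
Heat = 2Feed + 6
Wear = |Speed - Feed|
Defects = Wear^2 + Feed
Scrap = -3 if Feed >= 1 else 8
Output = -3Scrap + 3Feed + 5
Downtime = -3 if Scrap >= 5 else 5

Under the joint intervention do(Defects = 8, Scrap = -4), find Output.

Under do(Defects = 8, Scrap = -4), each intervened variable's structural equation is replaced by its fixed value.
Output = -3Scrap + 3Feed + 5  [with Scrap=-4, Feed=2]  = 23

23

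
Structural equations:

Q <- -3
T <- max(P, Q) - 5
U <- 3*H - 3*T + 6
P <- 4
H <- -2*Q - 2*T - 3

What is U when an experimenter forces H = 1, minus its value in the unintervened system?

-12

Intervening sets H = 1 and removes its equation (H <- -2*Q - 2*T - 3).
T = max(P, Q) - 5  [with P=4, Q=-3]  = -1
U = 3*H - 3*T + 6  [with H=1, T=-1]  = 12
Without intervention: T = max(P, Q) - 5  [with P=4, Q=-3]  = -1; H = -2*Q - 2*T - 3  [with Q=-3, T=-1]  = 5; U = 3*H - 3*T + 6  [with H=5, T=-1]  = 24.
Change = 12 − 24 = -12.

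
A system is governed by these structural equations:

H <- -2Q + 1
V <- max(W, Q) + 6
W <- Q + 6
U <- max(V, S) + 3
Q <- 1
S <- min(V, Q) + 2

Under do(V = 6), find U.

9

The intervention breaks the incoming arrows to V: V <- max(W, Q) + 6 no longer applies, and V = 6.
S = min(V, Q) + 2  [with V=6, Q=1]  = 3
U = max(V, S) + 3  [with V=6, S=3]  = 9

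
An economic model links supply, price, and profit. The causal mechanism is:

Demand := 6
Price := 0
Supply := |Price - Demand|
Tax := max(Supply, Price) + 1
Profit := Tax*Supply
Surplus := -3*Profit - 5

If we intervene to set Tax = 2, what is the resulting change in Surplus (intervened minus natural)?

Under do(Tax=2), the mechanism Tax := max(Supply, Price) + 1 is discarded; Tax is fixed at 2.
Supply = |Price - Demand|  [with Price=0, Demand=6]  = 6
Profit = Tax*Supply  [with Tax=2, Supply=6]  = 12
Surplus = -3*Profit - 5  [with Profit=12]  = -41
Without intervention: Supply = |Price - Demand|  [with Price=0, Demand=6]  = 6; Tax = max(Supply, Price) + 1  [with Supply=6, Price=0]  = 7; Profit = Tax*Supply  [with Tax=7, Supply=6]  = 42; Surplus = -3*Profit - 5  [with Profit=42]  = -131.
Change = -41 − (-131) = 90.

90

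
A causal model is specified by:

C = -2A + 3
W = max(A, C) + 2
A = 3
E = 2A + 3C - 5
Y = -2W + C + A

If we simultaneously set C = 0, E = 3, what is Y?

-7

Setting C = 0, E = 3 by intervention discards those variables' equations.
W = max(A, C) + 2  [with A=3, C=0]  = 5
Y = -2W + C + A  [with W=5, C=0, A=3]  = -7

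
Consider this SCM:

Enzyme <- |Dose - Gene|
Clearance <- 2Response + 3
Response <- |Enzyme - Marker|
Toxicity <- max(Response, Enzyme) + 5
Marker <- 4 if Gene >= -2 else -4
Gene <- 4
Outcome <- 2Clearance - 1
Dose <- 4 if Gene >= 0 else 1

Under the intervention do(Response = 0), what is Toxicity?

The intervention breaks the incoming arrows to Response: Response <- |Enzyme - Marker| no longer applies, and Response = 0.
Dose = 4 if Gene >= 0 else 1  [with Gene=4]  = 4
Enzyme = |Dose - Gene|  [with Dose=4, Gene=4]  = 0
Toxicity = max(Response, Enzyme) + 5  [with Response=0, Enzyme=0]  = 5

5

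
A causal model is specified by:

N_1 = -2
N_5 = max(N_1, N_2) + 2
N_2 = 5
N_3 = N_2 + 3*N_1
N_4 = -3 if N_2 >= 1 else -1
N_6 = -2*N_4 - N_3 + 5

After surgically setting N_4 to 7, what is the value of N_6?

Under do(N_4=7), the mechanism N_4 = -3 if N_2 >= 1 else -1 is discarded; N_4 is fixed at 7.
N_3 = N_2 + 3*N_1  [with N_2=5, N_1=-2]  = -1
N_6 = -2*N_4 - N_3 + 5  [with N_4=7, N_3=-1]  = -8

-8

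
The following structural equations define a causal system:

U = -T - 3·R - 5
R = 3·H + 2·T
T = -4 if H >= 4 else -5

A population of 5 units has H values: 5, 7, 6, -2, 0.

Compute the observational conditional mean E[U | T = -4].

Conditioning on T=-4 selects the 3 unit(s) with H ∈ {5, 7, 6}. Their U values: -22, -40, -31. Mean = -31.

-31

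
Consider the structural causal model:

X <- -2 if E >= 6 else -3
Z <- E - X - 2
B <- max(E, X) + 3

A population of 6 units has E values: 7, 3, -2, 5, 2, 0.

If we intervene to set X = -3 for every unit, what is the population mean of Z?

Every unit gets X=-3 under the intervention. Z values become 8, 4, -1, 6, 3, 1; E[Z|do(X=-3)] = 3.5.

3.5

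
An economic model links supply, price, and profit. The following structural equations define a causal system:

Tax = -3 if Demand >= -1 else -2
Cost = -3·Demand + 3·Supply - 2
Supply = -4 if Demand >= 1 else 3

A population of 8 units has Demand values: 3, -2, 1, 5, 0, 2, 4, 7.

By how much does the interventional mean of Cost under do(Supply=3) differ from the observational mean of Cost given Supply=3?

-10.5

Every unit gets Supply=3 under the intervention. Cost values become -2, 13, 4, -8, 7, 1, -5, -14; E[Cost|do(Supply=3)] = -0.5.
Conditioning on Supply=3 selects the 2 unit(s) with Demand ∈ {-2, 0}. Their Cost values: 13, 7. Mean = 10.
Difference = -0.5 − 10 = -10.5.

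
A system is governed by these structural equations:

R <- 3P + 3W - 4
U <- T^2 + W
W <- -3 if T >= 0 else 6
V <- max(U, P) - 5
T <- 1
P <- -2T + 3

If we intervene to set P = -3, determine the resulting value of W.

The intervention breaks the incoming arrows to P: P <- -2T + 3 no longer applies, and P = -3.
Since W is not a descendant of the intervened variable, it is unaffected.
W = -3 if T >= 0 else 6  [with T=1]  = -3

-3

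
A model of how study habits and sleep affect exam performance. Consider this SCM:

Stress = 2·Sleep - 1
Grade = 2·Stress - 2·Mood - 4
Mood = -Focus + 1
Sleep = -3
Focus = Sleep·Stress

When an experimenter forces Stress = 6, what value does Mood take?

19

Under do(Stress=6), the mechanism Stress = 2·Sleep - 1 is discarded; Stress is fixed at 6.
Focus = Sleep·Stress  [with Sleep=-3, Stress=6]  = -18
Mood = -Focus + 1  [with Focus=-18]  = 19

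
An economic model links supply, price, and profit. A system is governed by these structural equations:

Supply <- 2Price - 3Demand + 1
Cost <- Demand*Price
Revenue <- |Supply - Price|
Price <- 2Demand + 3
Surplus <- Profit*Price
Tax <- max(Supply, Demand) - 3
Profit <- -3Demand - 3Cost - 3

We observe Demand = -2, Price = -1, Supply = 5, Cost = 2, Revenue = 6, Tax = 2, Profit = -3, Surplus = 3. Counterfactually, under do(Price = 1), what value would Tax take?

6

Under do(Price=1), the mechanism Price <- 2Demand + 3 is discarded; Price is fixed at 1.
Supply = 2Price - 3Demand + 1  [with Price=1, Demand=-2]  = 9
Tax = max(Supply, Demand) - 3  [with Supply=9, Demand=-2]  = 6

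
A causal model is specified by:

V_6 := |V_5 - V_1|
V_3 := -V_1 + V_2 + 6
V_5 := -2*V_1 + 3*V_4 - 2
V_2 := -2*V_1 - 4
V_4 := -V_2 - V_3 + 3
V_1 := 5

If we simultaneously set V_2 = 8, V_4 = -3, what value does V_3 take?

9

The joint intervention fixes V_2 = 8, V_4 = -3, removing each variable's own equation.
V_3 = -V_1 + V_2 + 6  [with V_1=5, V_2=8]  = 9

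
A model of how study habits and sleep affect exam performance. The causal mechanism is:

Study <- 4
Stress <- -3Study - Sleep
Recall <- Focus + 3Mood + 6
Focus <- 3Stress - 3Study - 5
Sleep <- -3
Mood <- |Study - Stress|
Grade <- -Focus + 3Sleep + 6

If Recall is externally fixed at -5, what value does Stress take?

do(Recall=-5) replaces the equation Recall <- Focus + 3Mood + 6 with the constant Recall = -5.
Stress is not downstream of the intervention, so its value is determined by the original equations.
Stress = -3Study - Sleep  [with Study=4, Sleep=-3]  = -9

-9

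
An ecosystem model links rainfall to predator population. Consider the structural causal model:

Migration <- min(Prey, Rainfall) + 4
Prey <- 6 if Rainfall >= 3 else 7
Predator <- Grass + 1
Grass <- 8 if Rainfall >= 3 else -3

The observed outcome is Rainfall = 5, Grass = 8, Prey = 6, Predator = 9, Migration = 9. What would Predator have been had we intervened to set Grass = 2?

3

Under do(Grass=2), the mechanism Grass <- 8 if Rainfall >= 3 else -3 is discarded; Grass is fixed at 2.
Predator = Grass + 1  [with Grass=2]  = 3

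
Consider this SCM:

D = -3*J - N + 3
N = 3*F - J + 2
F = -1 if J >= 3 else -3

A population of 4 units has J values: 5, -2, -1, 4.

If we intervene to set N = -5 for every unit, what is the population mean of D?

Every unit gets N=-5 under the intervention. D values become -7, 14, 11, -4; E[D|do(N=-5)] = 3.5.

3.5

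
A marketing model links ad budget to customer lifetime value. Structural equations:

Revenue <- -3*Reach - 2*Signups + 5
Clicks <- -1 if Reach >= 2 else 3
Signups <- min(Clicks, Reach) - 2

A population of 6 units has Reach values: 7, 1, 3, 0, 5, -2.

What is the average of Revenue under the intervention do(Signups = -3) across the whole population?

Under do(Signups=-3), Signups's equation is replaced by Signups=-3 for every unit. Per-unit Revenue: -10, 8, 2, 11, -4, 17. Mean = 4.

4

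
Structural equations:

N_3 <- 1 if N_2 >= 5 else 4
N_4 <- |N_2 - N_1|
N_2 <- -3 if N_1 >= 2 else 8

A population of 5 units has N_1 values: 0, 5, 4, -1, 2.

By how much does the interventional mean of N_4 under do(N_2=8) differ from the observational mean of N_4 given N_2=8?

Under do(N_2=8), N_2's equation is replaced by N_2=8 for every unit. Per-unit N_4: 8, 3, 4, 9, 6. Mean = 6.
Observing N_2=8 restricts to units where N_2's equation naturally yields 8: N_1 ∈ {0, -1}. In that subpopulation N_4 = 8, 9, mean 8.5.
Difference = 6 − 8.5 = -2.5.

-2.5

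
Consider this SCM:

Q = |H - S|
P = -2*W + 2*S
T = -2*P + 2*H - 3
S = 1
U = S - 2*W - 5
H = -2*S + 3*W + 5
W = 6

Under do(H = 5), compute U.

-16

The intervention breaks the incoming arrows to H: H = -2*S + 3*W + 5 no longer applies, and H = 5.
No directed path runs from H to U, so U keeps its natural value.
U = S - 2*W - 5  [with S=1, W=6]  = -16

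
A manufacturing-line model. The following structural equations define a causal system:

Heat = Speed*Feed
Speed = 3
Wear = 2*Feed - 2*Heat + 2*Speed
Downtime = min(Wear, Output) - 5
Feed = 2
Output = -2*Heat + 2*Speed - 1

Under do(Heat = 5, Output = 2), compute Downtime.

Setting Heat = 5, Output = 2 by intervention discards those variables' equations.
Wear = 2*Feed - 2*Heat + 2*Speed  [with Feed=2, Heat=5, Speed=3]  = 0
Downtime = min(Wear, Output) - 5  [with Wear=0, Output=2]  = -5

-5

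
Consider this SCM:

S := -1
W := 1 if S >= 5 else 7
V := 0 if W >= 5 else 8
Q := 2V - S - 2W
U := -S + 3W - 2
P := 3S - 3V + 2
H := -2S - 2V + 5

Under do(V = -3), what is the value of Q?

The intervention breaks the incoming arrows to V: V := 0 if W >= 5 else 8 no longer applies, and V = -3.
W = 1 if S >= 5 else 7  [with S=-1]  = 7
Q = 2V - S - 2W  [with V=-3, S=-1, W=7]  = -19

-19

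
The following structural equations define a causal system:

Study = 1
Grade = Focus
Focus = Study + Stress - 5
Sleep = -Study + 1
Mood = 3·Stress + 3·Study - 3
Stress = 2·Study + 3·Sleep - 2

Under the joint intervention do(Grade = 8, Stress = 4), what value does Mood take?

Under do(Grade = 8, Stress = 4), each intervened variable's structural equation is replaced by its fixed value.
Mood = 3·Stress + 3·Study - 3  [with Stress=4, Study=1]  = 12

12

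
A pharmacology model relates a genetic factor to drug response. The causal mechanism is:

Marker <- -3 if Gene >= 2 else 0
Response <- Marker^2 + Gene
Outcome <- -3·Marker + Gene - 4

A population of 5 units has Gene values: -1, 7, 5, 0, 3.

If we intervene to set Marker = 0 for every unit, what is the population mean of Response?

Every unit gets Marker=0 under the intervention. Response values become -1, 7, 5, 0, 3; E[Response|do(Marker=0)] = 2.8.

2.8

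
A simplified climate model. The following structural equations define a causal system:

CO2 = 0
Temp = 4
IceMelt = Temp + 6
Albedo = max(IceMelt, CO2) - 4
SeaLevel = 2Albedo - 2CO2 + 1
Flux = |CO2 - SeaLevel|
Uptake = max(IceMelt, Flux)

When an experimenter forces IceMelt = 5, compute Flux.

3

The intervention breaks the incoming arrows to IceMelt: IceMelt = Temp + 6 no longer applies, and IceMelt = 5.
Albedo = max(IceMelt, CO2) - 4  [with IceMelt=5, CO2=0]  = 1
SeaLevel = 2Albedo - 2CO2 + 1  [with Albedo=1, CO2=0]  = 3
Flux = |CO2 - SeaLevel|  [with CO2=0, SeaLevel=3]  = 3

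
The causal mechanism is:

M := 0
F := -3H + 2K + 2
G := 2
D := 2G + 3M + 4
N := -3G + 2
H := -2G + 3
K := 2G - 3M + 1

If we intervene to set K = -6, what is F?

-7

The intervention breaks the incoming arrows to K: K := 2G - 3M + 1 no longer applies, and K = -6.
H = -2G + 3  [with G=2]  = -1
F = -3H + 2K + 2  [with H=-1, K=-6]  = -7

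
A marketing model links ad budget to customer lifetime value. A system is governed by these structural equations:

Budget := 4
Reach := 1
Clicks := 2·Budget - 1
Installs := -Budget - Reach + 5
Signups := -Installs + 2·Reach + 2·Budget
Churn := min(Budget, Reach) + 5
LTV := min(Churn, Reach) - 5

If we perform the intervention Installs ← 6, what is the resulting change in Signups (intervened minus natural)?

Intervening sets Installs = 6 and removes its equation (Installs := -Budget - Reach + 5).
Signups = -Installs + 2·Reach + 2·Budget  [with Installs=6, Reach=1, Budget=4]  = 4
Without intervention: Installs = -Budget - Reach + 5  [with Budget=4, Reach=1]  = 0; Signups = -Installs + 2·Reach + 2·Budget  [with Installs=0, Reach=1, Budget=4]  = 10.
Change = 4 − 10 = -6.

-6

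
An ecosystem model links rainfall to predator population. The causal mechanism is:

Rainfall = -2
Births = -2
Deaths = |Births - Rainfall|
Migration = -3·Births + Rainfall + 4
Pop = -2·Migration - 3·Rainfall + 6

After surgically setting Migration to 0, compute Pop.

12

Intervening sets Migration = 0 and removes its equation (Migration = -3·Births + Rainfall + 4).
Pop = -2·Migration - 3·Rainfall + 6  [with Migration=0, Rainfall=-2]  = 12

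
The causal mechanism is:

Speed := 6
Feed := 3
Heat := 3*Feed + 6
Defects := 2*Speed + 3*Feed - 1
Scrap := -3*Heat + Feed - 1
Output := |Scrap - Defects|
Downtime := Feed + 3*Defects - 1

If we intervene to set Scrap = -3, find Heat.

15

do(Scrap=-3) replaces the equation Scrap := -3*Heat + Feed - 1 with the constant Scrap = -3.
Heat is not downstream of the intervention, so its value is determined by the original equations.
Heat = 3*Feed + 6  [with Feed=3]  = 15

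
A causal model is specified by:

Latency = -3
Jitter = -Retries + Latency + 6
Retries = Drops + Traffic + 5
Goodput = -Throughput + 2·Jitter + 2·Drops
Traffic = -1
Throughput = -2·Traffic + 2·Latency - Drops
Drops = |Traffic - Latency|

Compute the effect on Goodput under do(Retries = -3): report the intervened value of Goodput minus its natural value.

The intervention breaks the incoming arrows to Retries: Retries = Drops + Traffic + 5 no longer applies, and Retries = -3.
Drops = |Traffic - Latency|  [with Traffic=-1, Latency=-3]  = 2
Jitter = -Retries + Latency + 6  [with Retries=-3, Latency=-3]  = 6
Throughput = -2·Traffic + 2·Latency - Drops  [with Traffic=-1, Latency=-3, Drops=2]  = -6
Goodput = -Throughput + 2·Jitter + 2·Drops  [with Throughput=-6, Jitter=6, Drops=2]  = 22
Without intervention: Drops = |Traffic - Latency|  [with Traffic=-1, Latency=-3]  = 2; Retries = Drops + Traffic + 5  [with Drops=2, Traffic=-1]  = 6; Jitter = -Retries + Latency + 6  [with Retries=6, Latency=-3]  = -3; Throughput = -2·Traffic + 2·Latency - Drops  [with Traffic=-1, Latency=-3, Drops=2]  = -6; Goodput = -Throughput + 2·Jitter + 2·Drops  [with Throughput=-6, Jitter=-3, Drops=2]  = 4.
Change = 22 − 4 = 18.

18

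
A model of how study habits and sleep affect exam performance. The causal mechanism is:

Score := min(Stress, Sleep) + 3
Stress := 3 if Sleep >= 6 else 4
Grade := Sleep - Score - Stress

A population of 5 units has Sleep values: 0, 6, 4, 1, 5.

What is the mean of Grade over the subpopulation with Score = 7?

-6.5

E[Grade|Score=7] averages over only the 2 units with Score=7 (Sleep = 4, 5): Grade = -7, -6, mean -6.5.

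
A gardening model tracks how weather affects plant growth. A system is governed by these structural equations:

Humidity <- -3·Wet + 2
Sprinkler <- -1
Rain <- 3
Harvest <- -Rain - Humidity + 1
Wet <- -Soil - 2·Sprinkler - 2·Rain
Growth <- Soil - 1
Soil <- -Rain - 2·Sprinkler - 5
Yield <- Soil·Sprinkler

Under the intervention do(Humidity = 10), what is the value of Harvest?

-12

Intervening sets Humidity = 10 and removes its equation (Humidity <- -3·Wet + 2).
Harvest = -Rain - Humidity + 1  [with Rain=3, Humidity=10]  = -12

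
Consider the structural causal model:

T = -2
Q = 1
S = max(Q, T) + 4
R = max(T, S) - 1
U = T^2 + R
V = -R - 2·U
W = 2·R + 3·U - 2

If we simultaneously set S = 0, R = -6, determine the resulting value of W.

Under do(S = 0, R = -6), each intervened variable's structural equation is replaced by its fixed value.
U = T^2 + R  [with T=-2, R=-6]  = -2
W = 2·R + 3·U - 2  [with R=-6, U=-2]  = -20

-20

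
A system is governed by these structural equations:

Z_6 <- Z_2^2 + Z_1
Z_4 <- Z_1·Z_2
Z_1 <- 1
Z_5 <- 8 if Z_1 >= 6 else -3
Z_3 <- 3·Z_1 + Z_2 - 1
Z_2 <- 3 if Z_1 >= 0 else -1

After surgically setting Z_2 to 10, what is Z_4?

Under do(Z_2=10), the mechanism Z_2 <- 3 if Z_1 >= 0 else -1 is discarded; Z_2 is fixed at 10.
Z_4 = Z_1·Z_2  [with Z_1=1, Z_2=10]  = 10

10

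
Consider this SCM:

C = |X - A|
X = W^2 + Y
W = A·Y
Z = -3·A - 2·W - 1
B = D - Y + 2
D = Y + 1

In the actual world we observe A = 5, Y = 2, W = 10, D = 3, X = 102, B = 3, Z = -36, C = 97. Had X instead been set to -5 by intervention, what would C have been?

do(X=-5) replaces the equation X = W^2 + Y with the constant X = -5.
C = |X - A|  [with X=-5, A=5]  = 10

10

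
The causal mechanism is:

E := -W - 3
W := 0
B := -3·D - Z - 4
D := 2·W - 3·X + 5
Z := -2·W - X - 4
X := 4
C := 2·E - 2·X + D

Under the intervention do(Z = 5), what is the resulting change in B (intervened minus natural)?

The intervention breaks the incoming arrows to Z: Z := -2·W - X - 4 no longer applies, and Z = 5.
D = 2·W - 3·X + 5  [with W=0, X=4]  = -7
B = -3·D - Z - 4  [with D=-7, Z=5]  = 12
Without intervention: Z = -2·W - X - 4  [with W=0, X=4]  = -8; D = 2·W - 3·X + 5  [with W=0, X=4]  = -7; B = -3·D - Z - 4  [with D=-7, Z=-8]  = 25.
Change = 12 − 25 = -13.

-13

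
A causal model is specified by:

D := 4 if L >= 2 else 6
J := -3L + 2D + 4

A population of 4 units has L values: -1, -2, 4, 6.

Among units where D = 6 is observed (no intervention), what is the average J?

Observing D=6 restricts to units where D's equation naturally yields 6: L ∈ {-1, -2}. In that subpopulation J = 19, 22, mean 20.5.

20.5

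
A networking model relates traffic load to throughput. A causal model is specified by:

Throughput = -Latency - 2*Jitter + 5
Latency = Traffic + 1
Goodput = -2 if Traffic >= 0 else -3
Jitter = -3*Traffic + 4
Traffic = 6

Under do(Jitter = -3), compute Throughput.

The intervention breaks the incoming arrows to Jitter: Jitter = -3*Traffic + 4 no longer applies, and Jitter = -3.
Latency = Traffic + 1  [with Traffic=6]  = 7
Throughput = -Latency - 2*Jitter + 5  [with Latency=7, Jitter=-3]  = 4

4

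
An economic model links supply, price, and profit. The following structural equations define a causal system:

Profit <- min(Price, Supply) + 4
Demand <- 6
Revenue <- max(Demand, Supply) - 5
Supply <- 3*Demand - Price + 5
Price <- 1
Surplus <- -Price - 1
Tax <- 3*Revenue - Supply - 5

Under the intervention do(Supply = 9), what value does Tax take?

do(Supply=9) replaces the equation Supply <- 3*Demand - Price + 5 with the constant Supply = 9.
Revenue = max(Demand, Supply) - 5  [with Demand=6, Supply=9]  = 4
Tax = 3*Revenue - Supply - 5  [with Revenue=4, Supply=9]  = -2

-2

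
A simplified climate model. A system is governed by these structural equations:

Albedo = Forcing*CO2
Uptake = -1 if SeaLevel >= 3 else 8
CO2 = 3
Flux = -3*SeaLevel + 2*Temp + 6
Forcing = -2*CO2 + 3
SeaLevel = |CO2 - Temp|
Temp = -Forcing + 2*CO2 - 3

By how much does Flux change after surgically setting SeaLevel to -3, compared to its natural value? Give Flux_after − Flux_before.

18

The intervention breaks the incoming arrows to SeaLevel: SeaLevel = |CO2 - Temp| no longer applies, and SeaLevel = -3.
Forcing = -2*CO2 + 3  [with CO2=3]  = -3
Temp = -Forcing + 2*CO2 - 3  [with Forcing=-3, CO2=3]  = 6
Flux = -3*SeaLevel + 2*Temp + 6  [with SeaLevel=-3, Temp=6]  = 27
Without intervention: Forcing = -2*CO2 + 3  [with CO2=3]  = -3; Temp = -Forcing + 2*CO2 - 3  [with Forcing=-3, CO2=3]  = 6; SeaLevel = |CO2 - Temp|  [with CO2=3, Temp=6]  = 3; Flux = -3*SeaLevel + 2*Temp + 6  [with SeaLevel=3, Temp=6]  = 9.
Change = 27 − 9 = 18.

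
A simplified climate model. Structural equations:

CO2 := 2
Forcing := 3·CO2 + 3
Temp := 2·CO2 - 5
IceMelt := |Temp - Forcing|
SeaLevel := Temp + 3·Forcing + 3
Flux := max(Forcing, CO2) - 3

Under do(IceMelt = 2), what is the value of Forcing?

9

The intervention breaks the incoming arrows to IceMelt: IceMelt := |Temp - Forcing| no longer applies, and IceMelt = 2.
Since Forcing is not a descendant of the intervened variable, it is unaffected.
Forcing = 3·CO2 + 3  [with CO2=2]  = 9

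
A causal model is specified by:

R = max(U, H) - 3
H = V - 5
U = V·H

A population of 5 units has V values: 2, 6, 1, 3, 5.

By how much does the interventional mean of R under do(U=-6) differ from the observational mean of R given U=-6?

Under do(U=-6), U's equation is replaced by U=-6 for every unit. Per-unit R: -6, -2, -7, -5, -3. Mean = -4.6.
Observing U=-6 restricts to units where U's equation naturally yields -6: V ∈ {2, 3}. In that subpopulation R = -6, -5, mean -5.5.
Difference = -4.6 − (-5.5) = 0.9.

0.9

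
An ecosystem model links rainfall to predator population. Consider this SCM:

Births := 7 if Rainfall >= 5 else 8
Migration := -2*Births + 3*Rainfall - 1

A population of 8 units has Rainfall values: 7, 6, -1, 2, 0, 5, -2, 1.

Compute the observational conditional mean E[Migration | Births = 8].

-17

Conditioning on Births=8 selects the 5 unit(s) with Rainfall ∈ {-1, 2, 0, -2, 1}. Their Migration values: -20, -11, -17, -23, -14. Mean = -17.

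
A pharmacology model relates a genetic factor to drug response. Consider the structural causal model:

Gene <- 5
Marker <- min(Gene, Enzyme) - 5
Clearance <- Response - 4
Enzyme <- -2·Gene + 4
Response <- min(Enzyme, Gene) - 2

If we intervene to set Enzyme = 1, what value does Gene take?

Under do(Enzyme=1), the mechanism Enzyme <- -2·Gene + 4 is discarded; Enzyme is fixed at 1.
Gene is not downstream of the intervention, so its value is determined by the original equations.

5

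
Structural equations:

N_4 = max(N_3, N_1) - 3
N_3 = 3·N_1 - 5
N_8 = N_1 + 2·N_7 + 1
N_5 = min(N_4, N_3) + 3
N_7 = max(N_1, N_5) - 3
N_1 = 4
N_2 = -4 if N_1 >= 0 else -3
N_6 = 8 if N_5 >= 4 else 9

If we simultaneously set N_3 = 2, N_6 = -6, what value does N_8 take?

7

Setting N_3 = 2, N_6 = -6 by intervention discards those variables' equations.
N_4 = max(N_3, N_1) - 3  [with N_3=2, N_1=4]  = 1
N_5 = min(N_4, N_3) + 3  [with N_4=1, N_3=2]  = 4
N_7 = max(N_1, N_5) - 3  [with N_1=4, N_5=4]  = 1
N_8 = N_1 + 2·N_7 + 1  [with N_1=4, N_7=1]  = 7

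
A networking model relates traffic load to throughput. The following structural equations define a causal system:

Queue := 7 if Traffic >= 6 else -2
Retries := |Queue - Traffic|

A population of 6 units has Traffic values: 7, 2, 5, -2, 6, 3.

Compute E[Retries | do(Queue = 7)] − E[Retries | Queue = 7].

3

do(Queue=7) breaks Queue's dependence on Traffic. With Queue=7 fixed, Retries across the units is 0, 5, 2, 9, 1, 4, mean 3.5.
Conditioning on Queue=7 selects the 2 unit(s) with Traffic ∈ {7, 6}. Their Retries values: 0, 1. Mean = 0.5.
Difference = 3.5 − 0.5 = 3.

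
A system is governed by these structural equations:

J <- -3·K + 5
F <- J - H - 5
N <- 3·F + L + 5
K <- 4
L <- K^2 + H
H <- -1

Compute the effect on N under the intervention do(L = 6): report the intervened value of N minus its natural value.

The intervention breaks the incoming arrows to L: L <- K^2 + H no longer applies, and L = 6.
J = -3·K + 5  [with K=4]  = -7
F = J - H - 5  [with J=-7, H=-1]  = -11
N = 3·F + L + 5  [with F=-11, L=6]  = -22
Without intervention: J = -3·K + 5  [with K=4]  = -7; F = J - H - 5  [with J=-7, H=-1]  = -11; L = K^2 + H  [with K=4, H=-1]  = 15; N = 3·F + L + 5  [with F=-11, L=15]  = -13.
Change = -22 − (-13) = -9.

-9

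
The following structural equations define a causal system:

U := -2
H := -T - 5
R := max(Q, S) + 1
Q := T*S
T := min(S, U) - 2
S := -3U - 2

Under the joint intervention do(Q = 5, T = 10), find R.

6

The joint intervention fixes Q = 5, T = 10, removing each variable's own equation.
S = -3U - 2  [with U=-2]  = 4
R = max(Q, S) + 1  [with Q=5, S=4]  = 6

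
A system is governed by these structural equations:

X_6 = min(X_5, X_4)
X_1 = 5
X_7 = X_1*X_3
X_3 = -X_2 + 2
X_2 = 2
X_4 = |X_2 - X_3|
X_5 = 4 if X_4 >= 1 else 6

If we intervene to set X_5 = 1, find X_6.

The intervention breaks the incoming arrows to X_5: X_5 = 4 if X_4 >= 1 else 6 no longer applies, and X_5 = 1.
X_3 = -X_2 + 2  [with X_2=2]  = 0
X_4 = |X_2 - X_3|  [with X_2=2, X_3=0]  = 2
X_6 = min(X_5, X_4)  [with X_5=1, X_4=2]  = 1

1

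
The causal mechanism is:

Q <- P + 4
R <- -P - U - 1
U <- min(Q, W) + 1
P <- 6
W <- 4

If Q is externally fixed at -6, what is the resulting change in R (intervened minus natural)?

10

do(Q=-6) replaces the equation Q <- P + 4 with the constant Q = -6.
U = min(Q, W) + 1  [with Q=-6, W=4]  = -5
R = -P - U - 1  [with P=6, U=-5]  = -2
Without intervention: Q = P + 4  [with P=6]  = 10; U = min(Q, W) + 1  [with Q=10, W=4]  = 5; R = -P - U - 1  [with P=6, U=5]  = -12.
Change = -2 − (-12) = 10.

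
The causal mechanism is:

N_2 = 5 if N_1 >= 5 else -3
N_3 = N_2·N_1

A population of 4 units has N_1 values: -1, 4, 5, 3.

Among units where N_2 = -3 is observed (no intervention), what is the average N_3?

Observing N_2=-3 restricts to units where N_2's equation naturally yields -3: N_1 ∈ {-1, 4, 3}. In that subpopulation N_3 = 3, -12, -9, mean -6.

-6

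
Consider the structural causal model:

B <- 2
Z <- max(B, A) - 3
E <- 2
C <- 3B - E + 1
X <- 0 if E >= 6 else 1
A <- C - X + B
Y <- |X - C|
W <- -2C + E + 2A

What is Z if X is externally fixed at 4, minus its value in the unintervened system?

Under do(X=4), the mechanism X <- 0 if E >= 6 else 1 is discarded; X is fixed at 4.
C = 3B - E + 1  [with B=2, E=2]  = 5
A = C - X + B  [with C=5, X=4, B=2]  = 3
Z = max(B, A) - 3  [with B=2, A=3]  = 0
Without intervention: C = 3B - E + 1  [with B=2, E=2]  = 5; X = 0 if E >= 6 else 1  [with E=2]  = 1; A = C - X + B  [with C=5, X=1, B=2]  = 6; Z = max(B, A) - 3  [with B=2, A=6]  = 3.
Change = 0 − 3 = -3.

-3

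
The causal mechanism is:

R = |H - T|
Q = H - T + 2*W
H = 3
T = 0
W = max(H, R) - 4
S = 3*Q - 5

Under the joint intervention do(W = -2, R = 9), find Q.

-1

The joint intervention fixes W = -2, R = 9, removing each variable's own equation.
Q = H - T + 2*W  [with H=3, T=0, W=-2]  = -1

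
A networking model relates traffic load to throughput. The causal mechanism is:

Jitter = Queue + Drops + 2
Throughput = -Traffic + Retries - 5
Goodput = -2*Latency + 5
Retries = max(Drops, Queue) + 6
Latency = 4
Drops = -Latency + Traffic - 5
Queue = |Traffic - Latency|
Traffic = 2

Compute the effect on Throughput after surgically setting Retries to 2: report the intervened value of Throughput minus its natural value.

Under do(Retries=2), the mechanism Retries = max(Drops, Queue) + 6 is discarded; Retries is fixed at 2.
Throughput = -Traffic + Retries - 5  [with Traffic=2, Retries=2]  = -5
Without intervention: Queue = |Traffic - Latency|  [with Traffic=2, Latency=4]  = 2; Drops = -Latency + Traffic - 5  [with Latency=4, Traffic=2]  = -7; Retries = max(Drops, Queue) + 6  [with Drops=-7, Queue=2]  = 8; Throughput = -Traffic + Retries - 5  [with Traffic=2, Retries=8]  = 1.
Change = -5 − 1 = -6.

-6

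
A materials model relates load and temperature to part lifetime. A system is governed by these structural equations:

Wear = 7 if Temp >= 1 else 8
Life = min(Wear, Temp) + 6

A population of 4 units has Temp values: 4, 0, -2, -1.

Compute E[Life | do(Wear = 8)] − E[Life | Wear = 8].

The intervention sets Wear=8 in all 4 units regardless of Temp. Recomputing Life per unit gives 10, 6, 4, 5; average 6.25.
Observing Wear=8 restricts to units where Wear's equation naturally yields 8: Temp ∈ {0, -2, -1}. In that subpopulation Life = 6, 4, 5, mean 5.
Difference = 6.25 − 5 = 1.25.

1.25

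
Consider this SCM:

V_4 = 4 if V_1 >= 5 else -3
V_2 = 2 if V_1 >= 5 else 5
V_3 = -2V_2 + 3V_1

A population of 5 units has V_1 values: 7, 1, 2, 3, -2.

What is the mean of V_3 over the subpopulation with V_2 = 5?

Conditioning on V_2=5 selects the 4 unit(s) with V_1 ∈ {1, 2, 3, -2}. Their V_3 values: -7, -4, -1, -16. Mean = -7.

-7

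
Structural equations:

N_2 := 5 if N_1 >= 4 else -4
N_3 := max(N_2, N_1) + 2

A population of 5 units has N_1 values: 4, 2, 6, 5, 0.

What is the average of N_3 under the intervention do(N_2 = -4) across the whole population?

Every unit gets N_2=-4 under the intervention. N_3 values become 6, 4, 8, 7, 2; E[N_3|do(N_2=-4)] = 5.4.

5.4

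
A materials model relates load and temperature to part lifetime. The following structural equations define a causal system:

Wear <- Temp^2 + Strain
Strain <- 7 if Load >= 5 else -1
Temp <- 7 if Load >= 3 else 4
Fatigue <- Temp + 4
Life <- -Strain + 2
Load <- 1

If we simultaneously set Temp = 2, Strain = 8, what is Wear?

12

The joint intervention fixes Temp = 2, Strain = 8, removing each variable's own equation.
Wear = Temp^2 + Strain  [with Temp=2, Strain=8]  = 12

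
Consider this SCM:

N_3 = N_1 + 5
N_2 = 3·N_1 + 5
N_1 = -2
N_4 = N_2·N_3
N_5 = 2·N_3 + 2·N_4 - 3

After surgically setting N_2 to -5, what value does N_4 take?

Under do(N_2=-5), the mechanism N_2 = 3·N_1 + 5 is discarded; N_2 is fixed at -5.
N_3 = N_1 + 5  [with N_1=-2]  = 3
N_4 = N_2·N_3  [with N_2=-5, N_3=3]  = -15

-15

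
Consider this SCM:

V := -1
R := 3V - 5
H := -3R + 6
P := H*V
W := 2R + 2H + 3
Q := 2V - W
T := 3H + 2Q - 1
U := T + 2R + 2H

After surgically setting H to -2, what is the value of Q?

15

The intervention breaks the incoming arrows to H: H := -3R + 6 no longer applies, and H = -2.
R = 3V - 5  [with V=-1]  = -8
W = 2R + 2H + 3  [with R=-8, H=-2]  = -17
Q = 2V - W  [with V=-1, W=-17]  = 15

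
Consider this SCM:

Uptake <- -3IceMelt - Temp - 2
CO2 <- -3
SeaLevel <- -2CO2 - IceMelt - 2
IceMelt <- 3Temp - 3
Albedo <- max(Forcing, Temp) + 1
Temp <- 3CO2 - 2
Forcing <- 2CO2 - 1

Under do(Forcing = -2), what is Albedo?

-1

do(Forcing=-2) replaces the equation Forcing <- 2CO2 - 1 with the constant Forcing = -2.
Temp = 3CO2 - 2  [with CO2=-3]  = -11
Albedo = max(Forcing, Temp) + 1  [with Forcing=-2, Temp=-11]  = -1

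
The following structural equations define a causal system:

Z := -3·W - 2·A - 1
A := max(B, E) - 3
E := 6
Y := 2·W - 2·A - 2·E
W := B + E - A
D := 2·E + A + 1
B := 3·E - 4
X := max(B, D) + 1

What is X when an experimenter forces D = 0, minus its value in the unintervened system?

do(D=0) replaces the equation D := 2·E + A + 1 with the constant D = 0.
B = 3·E - 4  [with E=6]  = 14
X = max(B, D) + 1  [with B=14, D=0]  = 15
Without intervention: B = 3·E - 4  [with E=6]  = 14; A = max(B, E) - 3  [with B=14, E=6]  = 11; D = 2·E + A + 1  [with E=6, A=11]  = 24; X = max(B, D) + 1  [with B=14, D=24]  = 25.
Change = 15 − 25 = -10.

-10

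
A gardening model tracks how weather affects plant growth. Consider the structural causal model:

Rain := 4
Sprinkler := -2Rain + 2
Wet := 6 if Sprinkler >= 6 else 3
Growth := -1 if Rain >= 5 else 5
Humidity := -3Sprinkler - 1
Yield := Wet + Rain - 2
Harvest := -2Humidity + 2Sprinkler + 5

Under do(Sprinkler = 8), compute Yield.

Under do(Sprinkler=8), the mechanism Sprinkler := -2Rain + 2 is discarded; Sprinkler is fixed at 8.
Wet = 6 if Sprinkler >= 6 else 3  [with Sprinkler=8]  = 6
Yield = Wet + Rain - 2  [with Wet=6, Rain=4]  = 8

8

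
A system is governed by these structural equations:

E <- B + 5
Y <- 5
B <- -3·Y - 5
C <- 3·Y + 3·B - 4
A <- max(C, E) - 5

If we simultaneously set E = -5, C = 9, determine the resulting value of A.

The joint intervention fixes E = -5, C = 9, removing each variable's own equation.
A = max(C, E) - 5  [with C=9, E=-5]  = 4

4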